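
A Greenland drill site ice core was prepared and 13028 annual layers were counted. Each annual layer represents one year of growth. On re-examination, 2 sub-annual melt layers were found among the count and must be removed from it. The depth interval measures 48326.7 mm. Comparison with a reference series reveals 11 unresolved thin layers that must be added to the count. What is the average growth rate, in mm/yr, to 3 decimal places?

3.707 mm/yr

True annual layer count = 13028 − 2 + 11 = 13037.
Extension rate ≈ 48326.7 / 13037 = 3.707 mm/yr.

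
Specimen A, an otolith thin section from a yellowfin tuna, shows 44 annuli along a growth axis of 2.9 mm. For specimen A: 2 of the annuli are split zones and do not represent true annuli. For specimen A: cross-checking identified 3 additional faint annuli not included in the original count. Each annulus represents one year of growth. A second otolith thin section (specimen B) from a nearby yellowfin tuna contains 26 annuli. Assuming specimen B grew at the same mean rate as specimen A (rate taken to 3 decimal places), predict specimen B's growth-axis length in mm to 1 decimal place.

1.7 mm

Specimen A: correcting the raw count gives 44 − 2 + 3 = 45 true annuli.
A: Extension rate ≈ 2.9 / 45 = 0.064 mm/year.
B's length ≈ 0.064 × 26 = 1.7 mm.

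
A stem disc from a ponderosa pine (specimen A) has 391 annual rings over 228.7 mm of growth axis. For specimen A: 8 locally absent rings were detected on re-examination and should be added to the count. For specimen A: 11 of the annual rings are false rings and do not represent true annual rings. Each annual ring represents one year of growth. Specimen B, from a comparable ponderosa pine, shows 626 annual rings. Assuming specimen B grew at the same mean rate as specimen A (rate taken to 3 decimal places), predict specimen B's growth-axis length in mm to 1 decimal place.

368.7 mm

Specimen A: after corrections the count is 391 − 11 + 8 = 388 annual rings.
A: Extension rate ≈ 228.7 / 388 = 0.589 mm per year.
B's length ≈ 0.589 × 626 = 368.7 mm.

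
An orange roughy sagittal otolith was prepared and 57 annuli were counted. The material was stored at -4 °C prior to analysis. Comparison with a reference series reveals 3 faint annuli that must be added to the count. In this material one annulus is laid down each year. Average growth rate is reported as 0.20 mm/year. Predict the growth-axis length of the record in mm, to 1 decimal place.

Correcting the raw count gives 57 + 3 = 60 true annuli.
Predicted length = 0.20 mm/year × 60 years = 12.0 mm.

12.0 mm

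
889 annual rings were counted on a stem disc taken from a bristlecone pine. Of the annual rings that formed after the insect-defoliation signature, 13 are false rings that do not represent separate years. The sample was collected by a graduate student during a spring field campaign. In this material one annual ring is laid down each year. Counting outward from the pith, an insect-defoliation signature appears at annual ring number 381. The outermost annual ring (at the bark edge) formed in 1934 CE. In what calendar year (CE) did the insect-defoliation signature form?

Between annual ring 381 and the bark edge there are 889 − 381 = 508 annual rings.
Excluding 13 false annual rings: 508 − 13 = 495.
The annual ring at the bark edge is 1934 CE, so the insect-defoliation signature dates to 1934 − 495 = 1439 CE.

1439 CE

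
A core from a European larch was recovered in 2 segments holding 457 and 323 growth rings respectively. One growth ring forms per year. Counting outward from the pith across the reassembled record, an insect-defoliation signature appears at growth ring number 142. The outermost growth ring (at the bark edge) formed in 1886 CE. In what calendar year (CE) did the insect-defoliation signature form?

Total growth rings = 457 + 323 = 780.
Between growth ring 142 and the bark edge there are 780 − 142 = 638 growth rings.
Counting back 638 years from 1886 CE places the insect-defoliation signature in 1886 − 638 = 1248 CE.

1248 CE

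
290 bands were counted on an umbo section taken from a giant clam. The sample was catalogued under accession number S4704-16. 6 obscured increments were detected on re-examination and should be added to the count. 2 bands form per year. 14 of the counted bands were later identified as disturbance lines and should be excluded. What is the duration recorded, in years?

Correcting the raw count gives 290 − 14 + 6 = 282 true bands.
282 bands at 2 per year is 282 / 2 = 141 years.

141 years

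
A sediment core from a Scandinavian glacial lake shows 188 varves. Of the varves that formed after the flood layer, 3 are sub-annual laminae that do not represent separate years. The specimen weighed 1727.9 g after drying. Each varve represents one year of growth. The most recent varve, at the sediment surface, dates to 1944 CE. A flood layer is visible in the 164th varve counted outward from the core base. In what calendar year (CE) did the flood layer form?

1923 CE

188 − 164 = 24 varves lie beyond the flood layer toward the sediment surface.
Excluding 3 false varves: 24 − 3 = 21.
Counting back 21 years from 1944 CE places the flood layer in 1944 − 21 = 1923 CE.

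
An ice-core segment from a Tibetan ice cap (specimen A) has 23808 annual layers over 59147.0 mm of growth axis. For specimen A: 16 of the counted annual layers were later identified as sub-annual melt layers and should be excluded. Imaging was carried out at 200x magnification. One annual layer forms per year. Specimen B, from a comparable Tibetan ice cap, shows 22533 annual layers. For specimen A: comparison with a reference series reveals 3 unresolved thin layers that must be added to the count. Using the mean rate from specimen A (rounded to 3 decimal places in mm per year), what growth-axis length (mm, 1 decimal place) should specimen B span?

56017.0 mm

Specimen A: correcting the raw count gives 23808 − 16 + 3 = 23795 true annual layers.
A: Mean rate = 59147.0 mm / 23795 years ≈ 2.486 mm per year.
For B, 2.486 mm/year × 22533 years = 56017.0 mm.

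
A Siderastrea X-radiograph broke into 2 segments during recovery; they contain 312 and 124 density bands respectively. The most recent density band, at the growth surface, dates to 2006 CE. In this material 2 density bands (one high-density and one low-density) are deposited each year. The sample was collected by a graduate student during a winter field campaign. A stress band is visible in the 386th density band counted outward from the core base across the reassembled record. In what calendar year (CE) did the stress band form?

1981 CE

Total density bands = 312 + 124 = 436.
The stress band sits at density band 386 from the core base, so 436 − 386 = 50 density bands formed after it.
With 2 density bands per year, 50 / 2 = 25 years.
Counting back 25 years from 2006 CE places the stress band in 2006 − 25 = 1981 CE.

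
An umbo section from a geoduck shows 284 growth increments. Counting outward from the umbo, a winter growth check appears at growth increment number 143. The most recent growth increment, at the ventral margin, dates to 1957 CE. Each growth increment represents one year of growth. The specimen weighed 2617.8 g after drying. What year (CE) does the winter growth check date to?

1816 CE

Between growth increment 143 and the ventral margin there are 284 − 143 = 141 growth increments.
Counting back 141 years from 1957 CE places the winter growth check in 1957 − 141 = 1816 CE.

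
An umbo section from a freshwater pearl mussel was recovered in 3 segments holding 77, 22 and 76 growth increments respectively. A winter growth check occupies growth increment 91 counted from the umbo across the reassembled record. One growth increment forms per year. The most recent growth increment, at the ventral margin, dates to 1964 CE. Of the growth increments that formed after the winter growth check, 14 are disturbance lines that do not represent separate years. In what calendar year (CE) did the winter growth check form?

1894 CE

Total growth increments = 77 + 22 + 76 = 175.
The winter growth check sits at growth increment 91 from the umbo, so 175 − 91 = 84 growth increments formed after it.
Excluding 14 false growth increments: 84 − 14 = 70.
1964 − 70 = 1894 CE.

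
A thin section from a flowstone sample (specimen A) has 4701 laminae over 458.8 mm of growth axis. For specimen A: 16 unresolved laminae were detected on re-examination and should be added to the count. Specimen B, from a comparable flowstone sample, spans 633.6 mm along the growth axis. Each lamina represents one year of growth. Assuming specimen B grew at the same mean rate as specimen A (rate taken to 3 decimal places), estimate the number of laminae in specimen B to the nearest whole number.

Specimen A: adjusted count: 4701 + 16 = 4717 laminae.
A: Extension rate ≈ 458.8 / 4717 = 0.097 mm per year.
B spans 633.6 / 0.097 = 6531.96 years ≈ 6532 laminae.

6532 laminae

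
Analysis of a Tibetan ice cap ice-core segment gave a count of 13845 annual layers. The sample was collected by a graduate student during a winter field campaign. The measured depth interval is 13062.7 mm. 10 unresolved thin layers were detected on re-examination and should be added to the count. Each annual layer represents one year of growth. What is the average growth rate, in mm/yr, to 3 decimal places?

0.943 mm/yr

After corrections the count is 13845 + 10 = 13855 annual layers.
Mean rate = 13062.7 mm / 13855 years ≈ 0.943 mm/yr.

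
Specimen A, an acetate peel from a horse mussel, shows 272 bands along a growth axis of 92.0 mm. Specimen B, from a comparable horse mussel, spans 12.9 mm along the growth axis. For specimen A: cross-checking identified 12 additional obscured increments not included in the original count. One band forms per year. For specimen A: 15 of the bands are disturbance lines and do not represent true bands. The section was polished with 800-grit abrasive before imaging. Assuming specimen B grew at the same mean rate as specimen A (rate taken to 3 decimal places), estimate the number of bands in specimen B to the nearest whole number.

38 bands

Specimen A: true band count = 272 − 15 + 12 = 269.
A: 92.0 mm over 269 years gives 92.0 / 269 ≈ 0.342 mm/year.
For B, 12.9 / 0.342 = 37.72 years ≈ 38 bands.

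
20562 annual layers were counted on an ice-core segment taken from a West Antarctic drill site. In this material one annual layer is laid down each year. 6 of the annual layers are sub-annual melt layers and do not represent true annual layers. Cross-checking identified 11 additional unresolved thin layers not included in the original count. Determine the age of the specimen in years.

20567 years

True annual layer count = 20562 − 6 + 11 = 20567.
At one annual layer per year, that is 20567 years.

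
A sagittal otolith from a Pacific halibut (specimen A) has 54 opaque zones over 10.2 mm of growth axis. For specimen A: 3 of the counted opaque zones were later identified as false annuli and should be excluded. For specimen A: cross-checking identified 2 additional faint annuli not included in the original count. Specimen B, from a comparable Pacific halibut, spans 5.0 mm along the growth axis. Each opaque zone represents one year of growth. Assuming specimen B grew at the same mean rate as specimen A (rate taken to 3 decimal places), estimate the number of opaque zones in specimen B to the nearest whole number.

Specimen A: true opaque zone count = 54 − 3 + 2 = 53.
A: 10.2 mm over 53 years gives 10.2 / 53 ≈ 0.192 mm/yr.
Specimen B: 5.0 mm / 0.192 mm per year = 26.04 years ≈ 26 opaque zones.

26 opaque zones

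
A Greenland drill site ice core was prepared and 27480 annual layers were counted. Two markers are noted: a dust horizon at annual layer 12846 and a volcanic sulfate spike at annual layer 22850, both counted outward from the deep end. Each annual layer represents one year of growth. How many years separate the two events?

The two markers are separated by 22850 − 12846 = 10004 annual layers.
One annual layer per year makes the interval 10004 years.

10004 yr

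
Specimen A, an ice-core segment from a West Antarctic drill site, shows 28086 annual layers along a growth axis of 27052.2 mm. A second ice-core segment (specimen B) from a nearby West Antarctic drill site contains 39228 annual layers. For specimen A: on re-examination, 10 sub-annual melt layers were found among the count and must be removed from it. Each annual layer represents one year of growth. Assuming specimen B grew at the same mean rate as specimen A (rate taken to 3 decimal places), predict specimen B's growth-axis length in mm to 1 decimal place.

37815.8 mm

Specimen A: adjusted count: 28086 − 10 = 28076 annual layers.
A: 27052.2 mm over 28076 years gives 27052.2 / 28076 ≈ 0.964 mm per year.
Length of B = 0.964 × 39228 = 37815.8 mm.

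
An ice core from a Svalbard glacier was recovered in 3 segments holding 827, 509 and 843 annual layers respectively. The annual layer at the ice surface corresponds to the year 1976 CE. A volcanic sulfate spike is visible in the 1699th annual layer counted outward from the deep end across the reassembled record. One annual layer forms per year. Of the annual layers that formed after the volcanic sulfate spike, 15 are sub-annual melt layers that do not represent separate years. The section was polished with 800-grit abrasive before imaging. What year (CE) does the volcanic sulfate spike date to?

Total annual layers = 827 + 509 + 843 = 2179.
The volcanic sulfate spike sits at annual layer 1699 from the deep end, so 2179 − 1699 = 480 annual layers formed after it.
Excluding 15 false annual layers: 480 − 15 = 465.
Counting back 465 years from 1976 CE places the volcanic sulfate spike in 1976 − 465 = 1511 CE.

1511 CE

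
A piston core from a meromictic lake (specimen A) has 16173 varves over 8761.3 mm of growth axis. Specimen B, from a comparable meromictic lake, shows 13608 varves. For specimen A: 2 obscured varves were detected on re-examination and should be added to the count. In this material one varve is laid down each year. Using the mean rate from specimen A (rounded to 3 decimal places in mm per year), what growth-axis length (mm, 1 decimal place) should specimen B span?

7375.5 mm

Specimen A: true varve count = 16173 + 2 = 16175.
A: Extension rate ≈ 8761.3 / 16175 = 0.542 mm/year.
For B, 0.542 mm/year × 13608 years = 7375.5 mm.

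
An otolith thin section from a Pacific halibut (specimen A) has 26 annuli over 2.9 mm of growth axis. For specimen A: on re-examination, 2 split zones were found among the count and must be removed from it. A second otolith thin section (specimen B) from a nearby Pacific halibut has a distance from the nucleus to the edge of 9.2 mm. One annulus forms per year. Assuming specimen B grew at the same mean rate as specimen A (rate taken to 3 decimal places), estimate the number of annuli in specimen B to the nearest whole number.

76 annuli

Specimen A: adjusted count: 26 − 2 = 24 annuli.
A: Extension rate ≈ 2.9 / 24 = 0.121 mm/yr.
For B, 9.2 / 0.121 = 76.03 years ≈ 76 annuli.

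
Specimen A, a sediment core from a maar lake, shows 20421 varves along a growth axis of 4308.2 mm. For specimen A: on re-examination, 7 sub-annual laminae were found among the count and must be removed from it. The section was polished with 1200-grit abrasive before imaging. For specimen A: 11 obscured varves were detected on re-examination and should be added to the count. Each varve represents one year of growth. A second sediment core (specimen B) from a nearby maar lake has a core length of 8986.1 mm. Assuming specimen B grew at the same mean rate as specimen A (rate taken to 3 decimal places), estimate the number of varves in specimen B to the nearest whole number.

42588 varves

Specimen A: true varve count = 20421 − 7 + 11 = 20425.
A: Mean rate = 4308.2 mm / 20425 years ≈ 0.211 mm/year.
B spans 8986.1 / 0.211 = 42588.15 years ≈ 42588 varves.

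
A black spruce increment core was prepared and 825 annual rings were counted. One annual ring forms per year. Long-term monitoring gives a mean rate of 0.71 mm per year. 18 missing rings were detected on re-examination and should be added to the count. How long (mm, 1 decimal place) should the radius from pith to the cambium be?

Adjusted count: 825 + 18 = 843 annual rings.
Length ≈ 0.71 × 843 = 598.5 mm.

598.5 mm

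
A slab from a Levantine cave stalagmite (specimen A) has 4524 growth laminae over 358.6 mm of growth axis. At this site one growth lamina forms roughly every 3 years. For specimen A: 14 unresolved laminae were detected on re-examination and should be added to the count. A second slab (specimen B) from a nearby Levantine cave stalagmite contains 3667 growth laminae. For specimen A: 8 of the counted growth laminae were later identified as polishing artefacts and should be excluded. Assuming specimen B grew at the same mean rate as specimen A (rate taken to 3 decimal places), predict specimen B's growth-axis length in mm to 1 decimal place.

Specimen A: correcting the raw count gives 4524 − 8 + 14 = 4530 true growth laminae.
Specimen A: at 3 years per growth lamina, 4530 × 3 = 13590 years.
A: Mean rate = 358.6 mm / 13590 years ≈ 0.026 mm/yr.
Specimen B: multiplying by 3 years per growth lamina: 3667 × 3 = 11001 years. For B, 0.026 mm/year × 11001 years = 286.0 mm.

286.0 mm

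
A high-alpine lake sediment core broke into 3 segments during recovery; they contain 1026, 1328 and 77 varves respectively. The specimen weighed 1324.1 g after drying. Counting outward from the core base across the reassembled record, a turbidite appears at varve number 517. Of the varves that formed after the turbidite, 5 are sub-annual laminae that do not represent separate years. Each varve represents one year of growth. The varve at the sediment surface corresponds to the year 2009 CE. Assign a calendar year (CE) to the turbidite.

100 CE

Total varves = 1026 + 1328 + 77 = 2431.
2431 − 517 = 1914 varves lie beyond the turbidite toward the sediment surface.
Removing the 5 false varves leaves 1914 − 5 = 1909 true varves beyond the turbidite.
2009 − 1909 = 100 CE.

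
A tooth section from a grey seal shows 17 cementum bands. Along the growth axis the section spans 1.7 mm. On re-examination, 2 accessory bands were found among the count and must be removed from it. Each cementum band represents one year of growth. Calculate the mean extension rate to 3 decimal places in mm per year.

After corrections the count is 17 − 2 = 15 cementum bands.
1.7 mm over 15 years gives 1.7 / 15 ≈ 0.113 mm per year.

0.113 mm per year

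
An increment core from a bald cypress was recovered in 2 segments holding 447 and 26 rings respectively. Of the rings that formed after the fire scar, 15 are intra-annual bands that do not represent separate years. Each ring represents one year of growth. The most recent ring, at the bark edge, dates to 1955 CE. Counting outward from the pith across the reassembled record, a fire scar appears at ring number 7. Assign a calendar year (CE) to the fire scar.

1504 CE

Total rings = 447 + 26 = 473.
Between ring 7 and the bark edge there are 473 − 7 = 466 rings.
466 − 15 false = 451 true rings after the fire scar.
Counting back 451 years from 1955 CE places the fire scar in 1955 − 451 = 1504 CE.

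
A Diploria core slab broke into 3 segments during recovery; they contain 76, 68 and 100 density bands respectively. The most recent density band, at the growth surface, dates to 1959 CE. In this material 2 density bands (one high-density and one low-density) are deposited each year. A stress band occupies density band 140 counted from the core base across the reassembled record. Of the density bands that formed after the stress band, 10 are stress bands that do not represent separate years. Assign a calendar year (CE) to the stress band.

Total density bands = 76 + 68 + 100 = 244.
The stress band sits at density band 140 from the core base, so 244 − 140 = 104 density bands formed after it.
Excluding 10 false density bands: 104 − 10 = 94.
Dividing by 2 density bands per year: 94 / 2 = 47 years.
1959 − 47 = 1912 CE.

1912 CE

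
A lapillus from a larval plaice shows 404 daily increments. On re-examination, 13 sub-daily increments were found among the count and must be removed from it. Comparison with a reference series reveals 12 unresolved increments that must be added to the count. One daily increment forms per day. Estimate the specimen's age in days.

True daily increment count = 404 − 13 + 12 = 403.
One daily increment per day makes the duration 403 days.

403 days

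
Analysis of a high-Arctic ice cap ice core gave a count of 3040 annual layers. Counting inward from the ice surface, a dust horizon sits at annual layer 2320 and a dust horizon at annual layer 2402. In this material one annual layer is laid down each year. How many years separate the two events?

Separation: 2402 − 2320 = 82 annual layers.
At one annual layer per year, 82 years elapsed between them.

82 years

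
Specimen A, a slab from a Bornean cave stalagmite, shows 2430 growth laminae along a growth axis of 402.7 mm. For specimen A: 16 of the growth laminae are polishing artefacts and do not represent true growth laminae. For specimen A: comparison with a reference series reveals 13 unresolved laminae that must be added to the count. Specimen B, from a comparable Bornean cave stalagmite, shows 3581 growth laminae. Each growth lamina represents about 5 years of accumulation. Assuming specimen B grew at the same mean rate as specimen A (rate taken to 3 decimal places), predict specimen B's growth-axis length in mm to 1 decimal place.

590.9 mm

Specimen A: after corrections the count is 2430 − 16 + 13 = 2427 growth laminae.
Specimen A: 2427 growth laminae at 5 years each span 2427 × 5 = 12135 years.
A: Extension rate ≈ 402.7 / 12135 = 0.033 mm/yr.
Specimen B: 3581 growth laminae at 5 years each span 3581 × 5 = 17905 years. Length of B = 0.033 × 17905 = 590.9 mm.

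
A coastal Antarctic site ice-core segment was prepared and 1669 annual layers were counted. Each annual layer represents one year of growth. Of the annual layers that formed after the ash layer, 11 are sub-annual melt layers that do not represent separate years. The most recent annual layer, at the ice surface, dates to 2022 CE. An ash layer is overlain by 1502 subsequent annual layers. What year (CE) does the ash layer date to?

531 CE

1502 annual layers formed after the ash layer.
1502 − 11 false = 1491 true annual layers after the ash layer.
The annual layer at the ice surface is 2022 CE, so the ash layer dates to 2022 − 1491 = 531 CE.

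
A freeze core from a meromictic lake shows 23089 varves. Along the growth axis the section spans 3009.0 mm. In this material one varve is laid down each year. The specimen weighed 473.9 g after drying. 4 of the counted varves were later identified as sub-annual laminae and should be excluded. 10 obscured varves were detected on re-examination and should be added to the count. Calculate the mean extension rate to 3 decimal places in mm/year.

0.130 mm/year

True varve count = 23089 − 4 + 10 = 23095.
Extension rate ≈ 3009.0 / 23095 = 0.130 mm/year.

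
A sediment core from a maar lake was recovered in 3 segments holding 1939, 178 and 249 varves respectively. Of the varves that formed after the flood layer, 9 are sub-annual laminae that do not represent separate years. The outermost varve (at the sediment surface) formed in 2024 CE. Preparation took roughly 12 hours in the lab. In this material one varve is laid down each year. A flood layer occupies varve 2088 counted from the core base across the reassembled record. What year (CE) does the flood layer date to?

1755 CE

Total varves = 1939 + 178 + 249 = 2366.
The flood layer sits at varve 2088 from the core base, so 2366 − 2088 = 278 varves formed after it.
278 − 9 false = 269 true varves after the flood layer.
2024 − 269 = 1755 CE.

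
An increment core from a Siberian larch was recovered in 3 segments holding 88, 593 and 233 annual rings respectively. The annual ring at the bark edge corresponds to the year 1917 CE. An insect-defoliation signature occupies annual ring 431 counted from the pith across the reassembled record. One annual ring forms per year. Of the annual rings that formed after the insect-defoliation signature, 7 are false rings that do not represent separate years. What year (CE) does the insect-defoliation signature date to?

1441 CE

Total annual rings = 88 + 593 + 233 = 914.
Between annual ring 431 and the bark edge there are 914 − 431 = 483 annual rings.
Excluding 7 false annual rings: 483 − 7 = 476.
The annual ring at the bark edge is 1917 CE, so the insect-defoliation signature dates to 1917 − 476 = 1441 CE.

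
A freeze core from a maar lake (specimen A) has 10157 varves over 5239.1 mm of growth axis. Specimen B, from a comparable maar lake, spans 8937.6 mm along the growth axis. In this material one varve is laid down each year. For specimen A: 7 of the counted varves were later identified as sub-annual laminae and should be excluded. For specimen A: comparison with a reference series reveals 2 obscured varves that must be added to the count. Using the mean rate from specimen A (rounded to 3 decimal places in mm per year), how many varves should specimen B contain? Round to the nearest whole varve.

Specimen A: adjusted count: 10157 − 7 + 2 = 10152 varves.
A: 5239.1 mm over 10152 years gives 5239.1 / 10152 ≈ 0.516 mm/yr.
B spans 8937.6 / 0.516 = 17320.93 years ≈ 17321 varves.

17321 varves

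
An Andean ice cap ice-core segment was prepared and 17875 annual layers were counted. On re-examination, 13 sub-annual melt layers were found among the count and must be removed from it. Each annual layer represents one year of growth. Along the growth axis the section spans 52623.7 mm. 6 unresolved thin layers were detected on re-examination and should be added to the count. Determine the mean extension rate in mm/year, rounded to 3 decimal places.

True annual layer count = 17875 − 13 + 6 = 17868.
Extension rate ≈ 52623.7 / 17868 = 2.945 mm/year.

2.945 mm/year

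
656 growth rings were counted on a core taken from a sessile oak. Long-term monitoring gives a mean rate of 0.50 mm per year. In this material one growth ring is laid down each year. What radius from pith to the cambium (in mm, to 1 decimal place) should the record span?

656 years of growth are recorded.
Length ≈ 0.50 × 656 = 328.0 mm.

328.0 mm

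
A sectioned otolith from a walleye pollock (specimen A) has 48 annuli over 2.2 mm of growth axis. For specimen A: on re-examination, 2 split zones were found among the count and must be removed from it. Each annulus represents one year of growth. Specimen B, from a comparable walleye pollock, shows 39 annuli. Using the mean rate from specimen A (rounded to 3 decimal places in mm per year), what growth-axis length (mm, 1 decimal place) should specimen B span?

Specimen A: after corrections the count is 48 − 2 = 46 annuli.
A: Mean rate = 2.2 mm / 46 years ≈ 0.048 mm/yr.
B's length ≈ 0.048 × 39 = 1.9 mm.

1.9 mm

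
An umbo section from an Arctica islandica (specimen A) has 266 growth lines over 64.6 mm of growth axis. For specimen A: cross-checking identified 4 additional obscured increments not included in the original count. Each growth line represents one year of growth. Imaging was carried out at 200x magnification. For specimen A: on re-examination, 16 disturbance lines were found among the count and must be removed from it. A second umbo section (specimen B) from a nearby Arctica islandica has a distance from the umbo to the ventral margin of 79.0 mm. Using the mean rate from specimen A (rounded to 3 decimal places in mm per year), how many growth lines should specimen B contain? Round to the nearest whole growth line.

311 growth lines

Specimen A: true growth line count = 266 − 16 + 4 = 254.
A: Extension rate ≈ 64.6 / 254 = 0.254 mm/year.
Specimen B: 79.0 mm / 0.254 mm per year = 311.02 years ≈ 311 growth lines.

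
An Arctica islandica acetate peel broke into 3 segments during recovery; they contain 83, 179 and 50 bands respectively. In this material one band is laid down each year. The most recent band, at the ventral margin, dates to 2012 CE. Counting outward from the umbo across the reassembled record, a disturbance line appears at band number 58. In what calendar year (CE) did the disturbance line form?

1758 CE

Total bands = 83 + 179 + 50 = 312.
312 − 58 = 254 bands lie beyond the disturbance line toward the ventral margin.
Counting back 254 years from 2012 CE places the disturbance line in 2012 − 254 = 1758 CE.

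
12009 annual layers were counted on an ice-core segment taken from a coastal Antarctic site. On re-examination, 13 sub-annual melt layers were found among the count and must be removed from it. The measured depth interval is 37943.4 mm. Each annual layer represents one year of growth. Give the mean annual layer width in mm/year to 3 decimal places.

3.163 mm/year

Correcting the raw count gives 12009 − 13 = 11996 true annual layers.
Mean rate = 37943.4 mm / 11996 years ≈ 3.163 mm/year.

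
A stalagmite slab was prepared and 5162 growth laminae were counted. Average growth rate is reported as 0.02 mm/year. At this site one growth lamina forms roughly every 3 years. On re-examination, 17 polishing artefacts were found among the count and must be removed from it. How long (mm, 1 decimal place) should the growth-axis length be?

Correcting the raw count gives 5162 − 17 = 5145 true growth laminae.
At 3 years per growth lamina, 5145 × 3 = 15435 years.
Predicted length = 0.02 mm/year × 15435 years = 308.7 mm.

308.7 mm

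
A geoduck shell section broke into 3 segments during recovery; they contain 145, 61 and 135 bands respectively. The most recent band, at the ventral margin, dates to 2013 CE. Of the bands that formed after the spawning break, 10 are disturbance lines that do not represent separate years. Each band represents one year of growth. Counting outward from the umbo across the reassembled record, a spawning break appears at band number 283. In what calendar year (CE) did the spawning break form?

1965 CE

Total bands = 145 + 61 + 135 = 341.
The spawning break sits at band 283 from the umbo, so 341 − 283 = 58 bands formed after it.
Excluding 10 false bands: 58 − 10 = 48.
2013 − 48 = 1965 CE.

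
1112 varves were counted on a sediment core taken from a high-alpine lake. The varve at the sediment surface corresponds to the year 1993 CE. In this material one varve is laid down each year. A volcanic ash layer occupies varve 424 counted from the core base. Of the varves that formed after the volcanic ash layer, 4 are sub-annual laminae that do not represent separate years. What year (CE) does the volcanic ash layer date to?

1112 − 424 = 688 varves lie beyond the volcanic ash layer toward the sediment surface.
688 − 4 false = 684 true varves after the volcanic ash layer.
The varve at the sediment surface is 1993 CE, so the volcanic ash layer dates to 1993 − 684 = 1309 CE.

1309 CE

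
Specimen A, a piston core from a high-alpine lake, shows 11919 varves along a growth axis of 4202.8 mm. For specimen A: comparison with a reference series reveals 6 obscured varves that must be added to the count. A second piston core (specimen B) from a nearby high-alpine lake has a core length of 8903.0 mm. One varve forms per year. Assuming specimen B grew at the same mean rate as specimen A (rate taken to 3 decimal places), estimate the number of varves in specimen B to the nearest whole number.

Specimen A: true varve count = 11919 + 6 = 11925.
A: 4202.8 mm over 11925 years gives 4202.8 / 11925 ≈ 0.352 mm/year.
For B, 8903.0 / 0.352 = 25292.61 years ≈ 25293 varves.

25293 varves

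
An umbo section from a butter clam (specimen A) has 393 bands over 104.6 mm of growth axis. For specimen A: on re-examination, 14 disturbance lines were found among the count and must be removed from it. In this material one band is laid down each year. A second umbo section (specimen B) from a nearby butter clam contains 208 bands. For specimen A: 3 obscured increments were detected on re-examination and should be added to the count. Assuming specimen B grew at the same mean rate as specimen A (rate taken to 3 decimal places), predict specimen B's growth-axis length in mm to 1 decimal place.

57.0 mm

Specimen A: true band count = 393 − 14 + 3 = 382.
A: 104.6 mm over 382 years gives 104.6 / 382 ≈ 0.274 mm per year.
B's length ≈ 0.274 × 208 = 57.0 mm.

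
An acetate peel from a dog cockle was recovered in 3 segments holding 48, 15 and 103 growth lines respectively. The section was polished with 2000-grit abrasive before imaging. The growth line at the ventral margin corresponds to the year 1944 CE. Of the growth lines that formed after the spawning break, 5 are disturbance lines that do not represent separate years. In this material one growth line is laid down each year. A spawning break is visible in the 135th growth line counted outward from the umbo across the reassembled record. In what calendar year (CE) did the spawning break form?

1918 CE

Total growth lines = 48 + 15 + 103 = 166.
166 − 135 = 31 growth lines lie beyond the spawning break toward the ventral margin.
31 − 5 false = 26 true growth lines after the spawning break.
1944 − 26 = 1918 CE.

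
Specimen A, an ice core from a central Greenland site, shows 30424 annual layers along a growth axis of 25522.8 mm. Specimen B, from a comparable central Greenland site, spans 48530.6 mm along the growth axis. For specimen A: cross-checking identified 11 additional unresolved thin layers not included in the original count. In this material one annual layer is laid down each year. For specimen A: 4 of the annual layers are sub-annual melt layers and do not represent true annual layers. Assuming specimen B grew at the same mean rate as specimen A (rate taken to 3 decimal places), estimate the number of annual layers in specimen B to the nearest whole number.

57843 annual layers

Specimen A: correcting the raw count gives 30424 − 4 + 11 = 30431 true annual layers.
A: Mean rate = 25522.8 mm / 30431 years ≈ 0.839 mm/year.
For B, 48530.6 / 0.839 = 57843.38 years ≈ 57843 annual layers.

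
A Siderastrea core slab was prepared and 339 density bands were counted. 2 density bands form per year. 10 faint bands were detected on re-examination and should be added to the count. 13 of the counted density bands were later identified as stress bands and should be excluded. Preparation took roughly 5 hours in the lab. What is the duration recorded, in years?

168 yr

Correcting the raw count gives 339 − 13 + 10 = 336 true density bands.
With 2 density bands per year, 336 / 2 = 168 years.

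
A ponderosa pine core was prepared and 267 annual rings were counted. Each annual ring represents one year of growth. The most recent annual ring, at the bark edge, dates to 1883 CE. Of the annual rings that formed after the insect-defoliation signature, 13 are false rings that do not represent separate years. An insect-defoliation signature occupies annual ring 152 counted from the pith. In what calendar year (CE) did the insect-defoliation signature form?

1781 CE

267 − 152 = 115 annual rings lie beyond the insect-defoliation signature toward the bark edge.
Excluding 13 false annual rings: 115 − 13 = 102.
The annual ring at the bark edge is 1883 CE, so the insect-defoliation signature dates to 1883 − 102 = 1781 CE.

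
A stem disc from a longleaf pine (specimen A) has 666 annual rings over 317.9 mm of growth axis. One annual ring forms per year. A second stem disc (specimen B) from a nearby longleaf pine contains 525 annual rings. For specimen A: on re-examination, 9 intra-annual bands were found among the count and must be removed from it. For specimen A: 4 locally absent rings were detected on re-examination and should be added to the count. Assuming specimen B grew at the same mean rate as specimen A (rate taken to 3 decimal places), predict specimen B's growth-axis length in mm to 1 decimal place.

252.5 mm

Specimen A: true annual ring count = 666 − 9 + 4 = 661.
A: Extension rate ≈ 317.9 / 661 = 0.481 mm per year.
For B, 0.481 mm/year × 525 years = 252.5 mm.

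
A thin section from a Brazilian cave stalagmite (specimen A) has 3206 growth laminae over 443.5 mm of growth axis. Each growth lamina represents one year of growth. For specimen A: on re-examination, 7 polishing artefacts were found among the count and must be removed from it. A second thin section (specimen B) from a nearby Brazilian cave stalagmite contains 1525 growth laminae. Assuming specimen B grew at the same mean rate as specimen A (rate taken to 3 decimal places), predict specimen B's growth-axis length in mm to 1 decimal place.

Specimen A: correcting the raw count gives 3206 − 7 = 3199 true growth laminae.
A: Extension rate ≈ 443.5 / 3199 = 0.139 mm per year.
Length of B = 0.139 × 1525 = 212.0 mm.

212.0 mm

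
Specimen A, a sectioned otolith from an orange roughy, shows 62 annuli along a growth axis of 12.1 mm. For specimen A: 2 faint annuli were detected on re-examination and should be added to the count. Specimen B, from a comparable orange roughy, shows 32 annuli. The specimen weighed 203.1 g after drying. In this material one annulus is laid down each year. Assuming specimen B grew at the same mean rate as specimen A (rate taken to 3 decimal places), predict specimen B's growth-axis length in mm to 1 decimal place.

6.0 mm

Specimen A: true annulus count = 62 + 2 = 64.
A: 12.1 mm over 64 years gives 12.1 / 64 ≈ 0.189 mm/yr.
B's length ≈ 0.189 × 32 = 6.0 mm.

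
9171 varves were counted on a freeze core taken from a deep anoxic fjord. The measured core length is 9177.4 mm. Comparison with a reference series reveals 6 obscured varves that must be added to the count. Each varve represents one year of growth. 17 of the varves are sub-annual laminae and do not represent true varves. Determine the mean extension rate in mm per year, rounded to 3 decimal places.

After corrections the count is 9171 − 17 + 6 = 9160 varves.
Mean rate = 9177.4 mm / 9160 years ≈ 1.002 mm per year.

1.002 mm per year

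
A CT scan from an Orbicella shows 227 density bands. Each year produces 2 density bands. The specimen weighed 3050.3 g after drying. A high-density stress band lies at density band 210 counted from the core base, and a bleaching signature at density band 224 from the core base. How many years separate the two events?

7 years

224 − 210 = 14 density bands lie between the two events.
Dividing by 2 density bands per year: 14 / 2 = 7 years.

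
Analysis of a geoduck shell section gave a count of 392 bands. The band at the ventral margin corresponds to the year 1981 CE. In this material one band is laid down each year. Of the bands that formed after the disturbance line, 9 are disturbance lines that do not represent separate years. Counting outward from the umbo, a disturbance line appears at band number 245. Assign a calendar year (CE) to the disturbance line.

1843 CE

The disturbance line sits at band 245 from the umbo, so 392 − 245 = 147 bands formed after it.
Excluding 9 false bands: 147 − 9 = 138.
1981 − 138 = 1843 CE.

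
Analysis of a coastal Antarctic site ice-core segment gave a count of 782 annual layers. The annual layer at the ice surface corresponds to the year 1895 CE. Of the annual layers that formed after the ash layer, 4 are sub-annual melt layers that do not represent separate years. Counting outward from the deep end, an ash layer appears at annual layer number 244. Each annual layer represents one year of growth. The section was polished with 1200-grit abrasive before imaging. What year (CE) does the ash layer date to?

1361 CE

782 − 244 = 538 annual layers lie beyond the ash layer toward the ice surface.
538 − 4 false = 534 true annual layers after the ash layer.
1895 − 534 = 1361 CE.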